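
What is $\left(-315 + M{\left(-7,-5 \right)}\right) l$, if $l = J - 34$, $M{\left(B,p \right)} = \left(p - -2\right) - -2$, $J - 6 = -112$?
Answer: $44240$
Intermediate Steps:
$J = -106$ ($J = 6 - 112 = -106$)
$M{\left(B,p \right)} = 4 + p$ ($M{\left(B,p \right)} = \left(p + 2\right) + 2 = \left(2 + p\right) + 2 = 4 + p$)
$l = -140$ ($l = -106 - 34 = -140$)
$\left(-315 + M{\left(-7,-5 \right)}\right) l = \left(-315 + \left(4 - 5\right)\right) \left(-140\right) = \left(-315 - 1\right) \left(-140\right) = \left(-316\right) \left(-140\right) = 44240$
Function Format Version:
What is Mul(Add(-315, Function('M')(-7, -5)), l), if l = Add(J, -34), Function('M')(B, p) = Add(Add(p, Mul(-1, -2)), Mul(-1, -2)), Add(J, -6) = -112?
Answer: 44240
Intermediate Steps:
J = -106 (J = Add(6, -112) = -106)
Function('M')(B, p) = Add(4, p) (Function('M')(B, p) = Add(Add(p, 2), 2) = Add(Add(2, p), 2) = Add(4, p))
l = -140 (l = Add(-106, -34) = -140)
Mul(Add(-315, Function('M')(-7, -5)), l) = Mul(Add(-315, Add(4, -5)), -140) = Mul(Add(-315, -1), -140) = Mul(-316, -140) = 44240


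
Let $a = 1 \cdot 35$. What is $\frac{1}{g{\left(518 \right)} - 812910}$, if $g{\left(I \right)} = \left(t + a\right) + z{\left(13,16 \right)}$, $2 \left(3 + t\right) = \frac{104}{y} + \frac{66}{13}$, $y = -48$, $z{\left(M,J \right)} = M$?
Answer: $- \frac{156}{126806713} \approx -1.2302 \cdot 10^{-6}$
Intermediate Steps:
$t = - \frac{241}{156}$ ($t = -3 + \frac{\frac{104}{-48} + \frac{66}{13}}{2} = -3 + \frac{104 \left(- \frac{1}{48}\right) + 66 \cdot \frac{1}{13}}{2} = -3 + \frac{- \frac{13}{6} + \frac{66}{13}}{2} = -3 + \frac{1}{2} \cdot \frac{227}{78} = -3 + \frac{227}{156} = - \frac{241}{156} \approx -1.5449$)
$a = 35$
$g{\left(I \right)} = \frac{7247}{156}$ ($g{\left(I \right)} = \left(- \frac{241}{156} + 35\right) + 13 = \frac{5219}{156} + 13 = \frac{7247}{156}$)
$\frac{1}{g{\left(518 \right)} - 812910} = \frac{1}{\frac{7247}{156} - 812910} = \frac{1}{- \frac{126806713}{156}} = - \frac{156}{126806713}$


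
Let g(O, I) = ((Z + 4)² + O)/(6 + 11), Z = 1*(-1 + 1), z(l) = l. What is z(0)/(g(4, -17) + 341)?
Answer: 0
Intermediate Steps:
Z = 0 (Z = 1*0 = 0)
g(O, I) = 16/17 + O/17 (g(O, I) = ((0 + 4)² + O)/(6 + 11) = (4² + O)/17 = (16 + O)*(1/17) = 16/17 + O/17)
z(0)/(g(4, -17) + 341) = 0/((16/17 + (1/17)*4) + 341) = 0/((16/17 + 4/17) + 341) = 0/(20/17 + 341) = 0/(5817/17) = (17/5817)*0 = 0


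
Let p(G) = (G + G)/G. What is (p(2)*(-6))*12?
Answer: -144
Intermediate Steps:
p(G) = 2 (p(G) = (2*G)/G = 2)
(p(2)*(-6))*12 = (2*(-6))*12 = -12*12 = -144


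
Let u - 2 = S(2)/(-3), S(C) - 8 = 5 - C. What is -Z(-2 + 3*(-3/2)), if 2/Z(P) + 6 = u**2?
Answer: 18/29 ≈ 0.62069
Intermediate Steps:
S(C) = 13 - C (S(C) = 8 + (5 - C) = 13 - C)
u = -5/3 (u = 2 + (13 - 1*2)/(-3) = 2 + (13 - 2)*(-1/3) = 2 + 11*(-1/3) = 2 - 11/3 = -5/3 ≈ -1.6667)
Z(P) = -18/29 (Z(P) = 2/(-6 + (-5/3)**2) = 2/(-6 + 25/9) = 2/(-29/9) = 2*(-9/29) = -18/29)
-Z(-2 + 3*(-3/2)) = -1*(-18/29) = 18/29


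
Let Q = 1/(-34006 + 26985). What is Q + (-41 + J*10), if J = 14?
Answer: 695078/7021 ≈ 99.000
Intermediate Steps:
Q = -1/7021 (Q = 1/(-7021) = -1/7021 ≈ -0.00014243)
Q + (-41 + J*10) = -1/7021 + (-41 + 14*10) = -1/7021 + (-41 + 140) = -1/7021 + 99 = 695078/7021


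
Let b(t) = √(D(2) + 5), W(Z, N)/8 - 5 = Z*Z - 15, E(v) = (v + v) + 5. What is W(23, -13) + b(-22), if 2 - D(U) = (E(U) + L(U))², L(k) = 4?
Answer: 4152 + 9*I*√2 ≈ 4152.0 + 12.728*I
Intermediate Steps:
E(v) = 5 + 2*v (E(v) = 2*v + 5 = 5 + 2*v)
D(U) = 2 - (9 + 2*U)² (D(U) = 2 - ((5 + 2*U) + 4)² = 2 - (9 + 2*U)²)
W(Z, N) = -80 + 8*Z² (W(Z, N) = 40 + 8*(Z*Z - 15) = 40 + 8*(Z² - 15) = 40 + 8*(-15 + Z²) = 40 + (-120 + 8*Z²) = -80 + 8*Z²)
b(t) = 9*I*√2 (b(t) = √((2 - (9 + 2*2)²) + 5) = √((2 - (9 + 4)²) + 5) = √((2 - 1*13²) + 5) = √((2 - 1*169) + 5) = √((2 - 169) + 5) = √(-167 + 5) = √(-162) = 9*I*√2)
W(23, -13) + b(-22) = (-80 + 8*23²) + 9*I*√2 = (-80 + 8*529) + 9*I*√2 = (-80 + 4232) + 9*I*√2 = 4152 + 9*I*√2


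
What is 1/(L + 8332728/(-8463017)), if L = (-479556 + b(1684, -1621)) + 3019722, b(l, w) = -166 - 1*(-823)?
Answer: 8463017/21503019910263 ≈ 3.9357e-7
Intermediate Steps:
b(l, w) = 657 (b(l, w) = -166 + 823 = 657)
L = 2540823 (L = (-479556 + 657) + 3019722 = -478899 + 3019722 = 2540823)
1/(L + 8332728/(-8463017)) = 1/(2540823 + 8332728/(-8463017)) = 1/(2540823 + 8332728*(-1/8463017)) = 1/(2540823 - 8332728/8463017) = 1/(21503019910263/8463017) = 8463017/21503019910263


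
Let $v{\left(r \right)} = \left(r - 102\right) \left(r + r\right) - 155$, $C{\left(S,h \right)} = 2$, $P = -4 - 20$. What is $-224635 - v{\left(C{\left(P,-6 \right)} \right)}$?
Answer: $-224080$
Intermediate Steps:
$P = -24$ ($P = -4 - 20 = -24$)
$v{\left(r \right)} = -155 + 2 r \left(-102 + r\right)$ ($v{\left(r \right)} = \left(-102 + r\right) 2 r - 155 = 2 r \left(-102 + r\right) - 155 = -155 + 2 r \left(-102 + r\right)$)
$-224635 - v{\left(C{\left(P,-6 \right)} \right)} = -224635 - \left(-155 - 408 + 2 \cdot 2^{2}\right) = -224635 - \left(-155 - 408 + 2 \cdot 4\right) = -224635 - \left(-155 - 408 + 8\right) = -224635 - -555 = -224635 + 555 = -224080$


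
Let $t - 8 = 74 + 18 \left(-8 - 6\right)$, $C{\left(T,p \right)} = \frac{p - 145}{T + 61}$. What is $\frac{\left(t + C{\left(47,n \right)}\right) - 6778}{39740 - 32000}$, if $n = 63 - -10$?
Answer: $- \frac{10423}{11610} \approx -0.89776$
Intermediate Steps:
$n = 73$ ($n = 63 + 10 = 73$)
$C{\left(T,p \right)} = \frac{-145 + p}{61 + T}$
$t = -170$ ($t = 8 + \left(74 + 18 \left(-8 - 6\right)\right) = 8 + \left(74 + 18 \left(-14\right)\right) = 8 + \left(74 - 252\right) = 8 - 178 = -170$)
$\frac{\left(t + C{\left(47,n \right)}\right) - 6778}{39740 - 32000} = \frac{\left(-170 + \frac{-145 + 73}{61 + 47}\right) - 6778}{39740 - 32000} = \frac{\left(-170 + \frac{1}{108} \left(-72\right)\right) - 6778}{7740} = \left(\left(-170 + \frac{1}{108} \left(-72\right)\right) - 6778\right) \frac{1}{7740} = \left(\left(-170 - \frac{2}{3}\right) - 6778\right) \frac{1}{7740} = \left(- \frac{512}{3} - 6778\right) \frac{1}{7740} = \left(- \frac{20846}{3}\right) \frac{1}{7740} = - \frac{10423}{11610}$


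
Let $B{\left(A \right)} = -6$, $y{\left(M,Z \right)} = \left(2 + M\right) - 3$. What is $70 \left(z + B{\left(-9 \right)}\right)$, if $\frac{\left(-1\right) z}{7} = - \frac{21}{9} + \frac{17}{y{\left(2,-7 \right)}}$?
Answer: $- \frac{22820}{3} \approx -7606.7$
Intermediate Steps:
$y{\left(M,Z \right)} = -1 + M$
$z = - \frac{308}{3}$ ($z = - 7 \left(- \frac{21}{9} + \frac{17}{-1 + 2}\right) = - 7 \left(\left(-21\right) \frac{1}{9} + \frac{17}{1}\right) = - 7 \left(- \frac{7}{3} + 17 \cdot 1\right) = - 7 \left(- \frac{7}{3} + 17\right) = \left(-7\right) \frac{44}{3} = - \frac{308}{3} \approx -102.67$)
$70 \left(z + B{\left(-9 \right)}\right) = 70 \left(- \frac{308}{3} - 6\right) = 70 \left(- \frac{326}{3}\right) = - \frac{22820}{3}$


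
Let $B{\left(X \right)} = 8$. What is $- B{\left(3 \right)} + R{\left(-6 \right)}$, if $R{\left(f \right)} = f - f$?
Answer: $-8$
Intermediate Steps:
$R{\left(f \right)} = 0$
$- B{\left(3 \right)} + R{\left(-6 \right)} = \left(-1\right) 8 + 0 = -8 + 0 = -8$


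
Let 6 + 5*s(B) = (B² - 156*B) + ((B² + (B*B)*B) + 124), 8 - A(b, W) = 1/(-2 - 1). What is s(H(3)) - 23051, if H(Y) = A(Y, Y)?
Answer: -3124424/135 ≈ -23144.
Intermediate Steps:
A(b, W) = 25/3 (A(b, W) = 8 - 1/(-2 - 1) = 8 - 1/(-3) = 8 - 1*(-⅓) = 8 + ⅓ = 25/3)
H(Y) = 25/3
s(B) = 118/5 - 156*B/5 + B³/5 + 2*B²/5 (s(B) = -6/5 + ((B² - 156*B) + ((B² + (B*B)*B) + 124))/5 = -6/5 + ((B² - 156*B) + ((B² + B²*B) + 124))/5 = -6/5 + ((B² - 156*B) + ((B² + B³) + 124))/5 = -6/5 + ((B² - 156*B) + (124 + B² + B³))/5 = -6/5 + (124 + B³ - 156*B + 2*B²)/5 = -6/5 + (124/5 - 156*B/5 + B³/5 + 2*B²/5) = 118/5 - 156*B/5 + B³/5 + 2*B²/5)
s(H(3)) - 23051 = (118/5 - 156/5*25/3 + (25/3)³/5 + 2*(25/3)²/5) - 23051 = (118/5 - 260 + (⅕)*(15625/27) + (⅖)*(625/9)) - 23051 = (118/5 - 260 + 3125/27 + 250/9) - 23051 = -12539/135 - 23051 = -3124424/135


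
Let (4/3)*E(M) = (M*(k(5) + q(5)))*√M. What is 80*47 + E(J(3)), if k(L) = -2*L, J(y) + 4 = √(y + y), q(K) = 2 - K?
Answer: 3760 + 39*I*(4 - √6)^(3/2)/4 ≈ 3760.0 + 18.824*I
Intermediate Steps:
J(y) = -4 + √2*√y (J(y) = -4 + √(y + y) = -4 + √(2*y) = -4 + √2*√y)
E(M) = -39*M^(3/2)/4 (E(M) = 3*((M*(-2*5 + (2 - 1*5)))*√M)/4 = 3*((M*(-10 + (2 - 5)))*√M)/4 = 3*((M*(-10 - 3))*√M)/4 = 3*((M*(-13))*√M)/4 = 3*((-13*M)*√M)/4 = 3*(-13*M^(3/2))/4 = -39*M^(3/2)/4)
80*47 + E(J(3)) = 80*47 - 39*(-4 + √2*√3)^(3/2)/4 = 3760 - 39*(-4 + √6)^(3/2)/4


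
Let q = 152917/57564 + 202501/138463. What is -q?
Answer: -2525393395/613114164 ≈ -4.1190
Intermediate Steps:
q = 2525393395/613114164 (q = 152917*(1/57564) + 202501*(1/138463) = 152917/57564 + 15577/10651 = 2525393395/613114164 ≈ 4.1190)
-q = -1*2525393395/613114164 = -2525393395/613114164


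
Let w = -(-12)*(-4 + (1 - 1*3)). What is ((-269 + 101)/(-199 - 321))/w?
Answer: -7/1560 ≈ -0.0044872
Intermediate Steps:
w = -72 (w = -(-12)*(-4 + (1 - 3)) = -(-12)*(-4 - 2) = -(-12)*(-6) = -1*72 = -72)
((-269 + 101)/(-199 - 321))/w = ((-269 + 101)/(-199 - 321))/(-72) = -168/(-520)*(-1/72) = -168*(-1/520)*(-1/72) = (21/65)*(-1/72) = -7/1560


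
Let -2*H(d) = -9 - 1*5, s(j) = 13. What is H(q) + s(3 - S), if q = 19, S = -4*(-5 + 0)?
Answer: 20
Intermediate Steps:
S = 20 (S = -4*(-5) = 20)
H(d) = 7 (H(d) = -(-9 - 1*5)/2 = -(-9 - 5)/2 = -½*(-14) = 7)
H(q) + s(3 - S) = 7 + 13 = 20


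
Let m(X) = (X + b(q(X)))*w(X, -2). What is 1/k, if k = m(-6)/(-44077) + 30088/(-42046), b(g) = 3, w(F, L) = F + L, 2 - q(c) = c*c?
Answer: -926630771/663598940 ≈ -1.3964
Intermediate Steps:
q(c) = 2 - c² (q(c) = 2 - c*c = 2 - c²)
m(X) = (-2 + X)*(3 + X) (m(X) = (X + 3)*(X - 2) = (3 + X)*(-2 + X) = (-2 + X)*(3 + X))
k = -663598940/926630771 (k = ((-2 - 6)*(3 - 6))/(-44077) + 30088/(-42046) = -8*(-3)*(-1/44077) + 30088*(-1/42046) = 24*(-1/44077) - 15044/21023 = -24/44077 - 15044/21023 = -663598940/926630771 ≈ -0.71614)
1/k = 1/(-663598940/926630771) = -926630771/663598940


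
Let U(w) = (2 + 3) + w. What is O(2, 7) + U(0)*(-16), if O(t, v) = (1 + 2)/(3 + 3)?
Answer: -159/2 ≈ -79.500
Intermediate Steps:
U(w) = 5 + w
O(t, v) = 1/2 (O(t, v) = 3/6 = 3*(1/6) = 1/2)
O(2, 7) + U(0)*(-16) = 1/2 + (5 + 0)*(-16) = 1/2 + 5*(-16) = 1/2 - 80 = -159/2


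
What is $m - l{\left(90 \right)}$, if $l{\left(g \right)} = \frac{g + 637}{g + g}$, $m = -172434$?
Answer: $- \frac{31038847}{180} \approx -1.7244 \cdot 10^{5}$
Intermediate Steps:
$l{\left(g \right)} = \frac{637 + g}{2 g}$
$m - l{\left(90 \right)} = -172434 - \frac{637 + 90}{2 \cdot 90} = -172434 - \frac{1}{2} \cdot \frac{1}{90} \cdot 727 = -172434 - \frac{727}{180} = - \frac{31038847}{180}$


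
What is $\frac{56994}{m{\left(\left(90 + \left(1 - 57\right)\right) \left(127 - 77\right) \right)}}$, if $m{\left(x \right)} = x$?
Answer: $\frac{28497}{850} \approx 33.526$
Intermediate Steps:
$\frac{56994}{m{\left(\left(90 + \left(1 - 57\right)\right) \left(127 - 77\right) \right)}} = \frac{56994}{\left(90 + \left(1 - 57\right)\right) \left(127 - 77\right)} = \frac{56994}{\left(90 - 56\right) 50} = \frac{56994}{34 \cdot 50} = \frac{56994}{1700} = 56994 \cdot \frac{1}{1700} = \frac{28497}{850}$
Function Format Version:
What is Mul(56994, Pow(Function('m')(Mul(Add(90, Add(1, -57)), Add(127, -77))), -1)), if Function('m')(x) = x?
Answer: Rational(28497, 850) ≈ 33.526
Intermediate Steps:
Mul(56994, Pow(Function('m')(Mul(Add(90, Add(1, -57)), Add(127, -77))), -1)) = Mul(56994, Pow(Mul(Add(90, Add(1, -57)), Add(127, -77)), -1)) = Mul(56994, Pow(Mul(Add(90, -56), 50), -1)) = Mul(56994, Pow(Mul(34, 50), -1)) = Mul(56994, Pow(1700, -1)) = Mul(56994, Rational(1, 1700)) = Rational(28497, 850)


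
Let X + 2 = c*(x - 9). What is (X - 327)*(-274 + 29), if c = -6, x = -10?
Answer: 52675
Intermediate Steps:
X = 112 (X = -2 - 6*(-10 - 9) = -2 - 6*(-19) = -2 + 114 = 112)
(X - 327)*(-274 + 29) = (112 - 327)*(-274 + 29) = -215*(-245) = 52675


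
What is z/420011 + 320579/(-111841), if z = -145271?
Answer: -150893960280/46974450251 ≈ -3.2123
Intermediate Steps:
z/420011 + 320579/(-111841) = -145271/420011 + 320579/(-111841) = -145271*1/420011 + 320579*(-1/111841) = -145271/420011 - 320579/111841 = -150893960280/46974450251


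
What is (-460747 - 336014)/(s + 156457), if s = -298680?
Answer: 796761/142223 ≈ 5.6022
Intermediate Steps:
(-460747 - 336014)/(s + 156457) = (-460747 - 336014)/(-298680 + 156457) = -796761/(-142223) = -796761*(-1/142223) = 796761/142223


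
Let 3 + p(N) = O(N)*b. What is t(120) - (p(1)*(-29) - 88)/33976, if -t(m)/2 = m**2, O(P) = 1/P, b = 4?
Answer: -978508683/33976 ≈ -28800.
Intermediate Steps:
p(N) = -3 + 4/N
t(m) = -2*m**2
t(120) - (p(1)*(-29) - 88)/33976 = -2*120**2 - ((-3 + 4/1)*(-29) - 88)/33976 = -2*14400 - ((-3 + 4*1)*(-29) - 88)/33976 = -28800 - ((-3 + 4)*(-29) - 88)/33976 = -28800 - (1*(-29) - 88)/33976 = -28800 - (-29 - 88)/33976 = -28800 - (-117)/33976 = -28800 - 1*(-117/33976) = -28800 + 117/33976 = -978508683/33976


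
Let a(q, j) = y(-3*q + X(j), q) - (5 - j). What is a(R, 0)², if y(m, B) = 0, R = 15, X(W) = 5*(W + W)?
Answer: 25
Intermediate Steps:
X(W) = 10*W (X(W) = 5*(2*W) = 10*W)
a(q, j) = -5 + j (a(q, j) = 0 - (5 - j) = 0 + (-5 + j) = -5 + j)
a(R, 0)² = (-5 + 0)² = (-5)² = 25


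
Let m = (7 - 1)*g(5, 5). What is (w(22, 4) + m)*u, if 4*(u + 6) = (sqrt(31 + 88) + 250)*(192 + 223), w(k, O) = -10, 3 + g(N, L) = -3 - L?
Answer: -1970794 - 7885*sqrt(119) ≈ -2.0568e+6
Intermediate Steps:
g(N, L) = -6 - L (g(N, L) = -3 + (-3 - L) = -6 - L)
m = -66 (m = (7 - 1)*(-6 - 1*5) = 6*(-6 - 5) = 6*(-11) = -66)
u = 51863/2 + 415*sqrt(119)/4 (u = -6 + ((sqrt(31 + 88) + 250)*(192 + 223))/4 = -6 + ((sqrt(119) + 250)*415)/4 = -6 + ((250 + sqrt(119))*415)/4 = -6 + (103750 + 415*sqrt(119))/4 = -6 + (51875/2 + 415*sqrt(119)/4) = 51863/2 + 415*sqrt(119)/4 ≈ 27063.)
(w(22, 4) + m)*u = (-10 - 66)*(51863/2 + 415*sqrt(119)/4) = -76*(51863/2 + 415*sqrt(119)/4) = -1970794 - 7885*sqrt(119)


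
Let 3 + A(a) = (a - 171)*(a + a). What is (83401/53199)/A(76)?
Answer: -83401/768353157 ≈ -0.00010855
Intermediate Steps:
A(a) = -3 + 2*a*(-171 + a) (A(a) = -3 + (a - 171)*(a + a) = -3 + (-171 + a)*(2*a) = -3 + 2*a*(-171 + a))
(83401/53199)/A(76) = (83401/53199)/(-3 - 342*76 + 2*76²) = (83401*(1/53199))/(-3 - 25992 + 2*5776) = 83401/(53199*(-3 - 25992 + 11552)) = (83401/53199)/(-14443) = (83401/53199)*(-1/14443) = -83401/768353157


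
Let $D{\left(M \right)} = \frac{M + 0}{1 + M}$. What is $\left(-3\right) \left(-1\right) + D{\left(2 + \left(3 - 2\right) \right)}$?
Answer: $\frac{15}{4} \approx 3.75$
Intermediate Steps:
$D{\left(M \right)} = \frac{M}{1 + M}$
$\left(-3\right) \left(-1\right) + D{\left(2 + \left(3 - 2\right) \right)} = \left(-3\right) \left(-1\right) + \frac{2 + \left(3 - 2\right)}{1 + \left(2 + \left(3 - 2\right)\right)} = 3 + \frac{2 + \left(3 - 2\right)}{1 + \left(2 + \left(3 - 2\right)\right)} = 3 + \frac{2 + 1}{1 + \left(2 + 1\right)} = 3 + \frac{3}{1 + 3} = 3 + \frac{3}{4} = \frac{15}{4}$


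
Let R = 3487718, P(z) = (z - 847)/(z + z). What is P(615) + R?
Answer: 2144946454/615 ≈ 3.4877e+6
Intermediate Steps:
P(z) = (-847 + z)/(2*z) (P(z) = (-847 + z)/((2*z)) = (-847 + z)*(1/(2*z)) = (-847 + z)/(2*z))
P(615) + R = (½)*(-847 + 615)/615 + 3487718 = (½)*(1/615)*(-232) + 3487718 = -116/615 + 3487718 = 2144946454/615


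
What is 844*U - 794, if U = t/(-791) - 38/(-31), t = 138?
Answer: 2288646/24521 ≈ 93.334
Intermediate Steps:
U = 25780/24521 (U = 138/(-791) - 38/(-31) = 138*(-1/791) - 38*(-1/31) = -138/791 + 38/31 = 25780/24521 ≈ 1.0513)
844*U - 794 = 844*(25780/24521) - 794 = 21758320/24521 - 794 = 2288646/24521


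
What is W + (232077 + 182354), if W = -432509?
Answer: -18078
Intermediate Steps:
W + (232077 + 182354) = -432509 + (232077 + 182354) = -432509 + 414431 = -18078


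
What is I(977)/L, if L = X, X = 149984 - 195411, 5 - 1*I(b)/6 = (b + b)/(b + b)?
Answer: -24/45427 ≈ -0.00052832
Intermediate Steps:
I(b) = 24 (I(b) = 30 - 6*(b + b)/(b + b) = 30 - 6*2*b/(2*b) = 30 - 6*2*b*1/(2*b) = 30 - 6*1 = 30 - 6 = 24)
X = -45427
L = -45427
I(977)/L = 24/(-45427) = 24*(-1/45427) = -24/45427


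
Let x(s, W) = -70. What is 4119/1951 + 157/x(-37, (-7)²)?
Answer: -17977/136570 ≈ -0.13163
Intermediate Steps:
4119/1951 + 157/x(-37, (-7)²) = 4119/1951 + 157/(-70) = 4119*(1/1951) + 157*(-1/70) = 4119/1951 - 157/70 = -17977/136570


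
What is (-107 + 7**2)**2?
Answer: 3364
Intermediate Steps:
(-107 + 7**2)**2 = (-107 + 49)**2 = (-58)**2 = 3364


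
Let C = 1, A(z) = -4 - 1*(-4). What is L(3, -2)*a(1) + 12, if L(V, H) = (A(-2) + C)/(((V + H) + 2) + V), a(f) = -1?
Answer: 71/6 ≈ 11.833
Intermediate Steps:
A(z) = 0 (A(z) = -4 + 4 = 0)
L(V, H) = 1/(2 + H + 2*V) (L(V, H) = (0 + 1)/(((V + H) + 2) + V) = 1/(((H + V) + 2) + V) = 1/((2 + H + V) + V) = 1/(2 + H + 2*V))
L(3, -2)*a(1) + 12 = -1/(2 - 2 + 2*3) + 12 = -1/(2 - 2 + 6) + 12 = -1/6 + 12 = 71/6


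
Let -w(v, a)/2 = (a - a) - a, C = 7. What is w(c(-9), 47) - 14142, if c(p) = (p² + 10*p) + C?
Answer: -14048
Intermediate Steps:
c(p) = 7 + p² + 10*p (c(p) = (p² + 10*p) + 7 = 7 + p² + 10*p)
w(v, a) = 2*a (w(v, a) = -2*((a - a) - a) = -2*(0 - a) = -(-2)*a = 2*a)
w(c(-9), 47) - 14142 = 2*47 - 14142 = 94 - 14142 = -14048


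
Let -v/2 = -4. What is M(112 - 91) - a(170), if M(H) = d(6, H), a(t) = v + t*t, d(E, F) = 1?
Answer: -28907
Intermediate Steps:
v = 8 (v = -2*(-4) = 8)
a(t) = 8 + t² (a(t) = 8 + t*t = 8 + t²)
M(H) = 1
M(112 - 91) - a(170) = 1 - (8 + 170²) = 1 - (8 + 28900) = 1 - 1*28908 = 1 - 28908 = -28907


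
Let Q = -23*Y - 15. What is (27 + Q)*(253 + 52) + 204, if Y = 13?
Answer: -87331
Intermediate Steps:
Q = -314 (Q = -23*13 - 15 = -299 - 15 = -314)
(27 + Q)*(253 + 52) + 204 = (27 - 314)*(253 + 52) + 204 = -287*305 + 204 = -87535 + 204 = -87331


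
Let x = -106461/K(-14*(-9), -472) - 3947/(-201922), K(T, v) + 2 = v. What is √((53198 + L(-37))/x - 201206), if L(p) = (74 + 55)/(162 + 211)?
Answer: I*√89744645874187029838242417790/668250913930 ≈ 448.3*I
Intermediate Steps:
L(p) = 129/373
K(T, v) = -2 + v
x = 1791557410/7975919 (x = -106461/(-2 - 472) - 3947/(-201922) = -106461/(-474) - 3947*(-1/201922) = -106461*(-1/474) + 3947/201922 = 35487/158 + 3947/201922 = 1791557410/7975919 ≈ 224.62)
√((53198 + L(-37))/x - 201206) = √((53198 + 129/373)/(1791557410/7975919) - 201206) = √((19842983/373)*(7975919/1791557410) - 201206) = √(158266025126377/668250913930 - 201206) = √(-134297827363073203/668250913930) = I*√89744645874187029838242417790/668250913930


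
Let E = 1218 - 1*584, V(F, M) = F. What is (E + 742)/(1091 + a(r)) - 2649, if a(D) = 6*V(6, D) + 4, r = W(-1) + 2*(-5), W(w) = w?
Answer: -2994643/1131 ≈ -2647.8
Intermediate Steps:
E = 634 (E = 1218 - 584 = 634)
r = -11 (r = -1 + 2*(-5) = -1 - 10 = -11)
a(D) = 40 (a(D) = 6*6 + 4 = 36 + 4 = 40)
(E + 742)/(1091 + a(r)) - 2649 = (634 + 742)/(1091 + 40) - 2649 = 1376/1131 - 2649 = -2994643/1131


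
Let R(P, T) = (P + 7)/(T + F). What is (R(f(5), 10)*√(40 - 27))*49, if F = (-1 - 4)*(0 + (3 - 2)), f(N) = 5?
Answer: 588*√13/5 ≈ 424.01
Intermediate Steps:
F = -5 (F = -5*(0 + 1) = -5*1 = -5)
R(P, T) = (7 + P)/(-5 + T) (R(P, T) = (P + 7)/(T - 5) = (7 + P)/(-5 + T))
(R(f(5), 10)*√(40 - 27))*49 = (((7 + 5)/(-5 + 10))*√(40 - 27))*49 = ((12/5)*√13)*49 = (((⅕)*12)*√13)*49 = (12*√13/5)*49 = 588*√13/5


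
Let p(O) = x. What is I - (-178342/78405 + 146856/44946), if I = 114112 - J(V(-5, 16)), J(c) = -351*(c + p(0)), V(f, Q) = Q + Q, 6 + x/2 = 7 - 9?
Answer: 7813276139398/65259095 ≈ 1.1973e+5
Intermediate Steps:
x = -16 (x = -12 + 2*(7 - 9) = -12 + 2*(-2) = -12 - 4 = -16)
p(O) = -16
V(f, Q) = 2*Q
J(c) = 5616 - 351*c (J(c) = -351*(c - 16) = -351*(-16 + c) = 5616 - 351*c)
I = 119728 (I = 114112 - (5616 - 702*16) = 114112 - (5616 - 351*32) = 114112 - (5616 - 11232) = 114112 - 1*(-5616) = 114112 + 5616 = 119728)
I - (-178342/78405 + 146856/44946) = 119728 - (-178342/78405 + 146856/44946) = 119728 - (-178342*1/78405 + 146856*(1/44946)) = 119728 - (-178342/78405 + 24476/7491) = 119728 - 1*64786762/65259095 = 119728 - 64786762/65259095 = 7813276139398/65259095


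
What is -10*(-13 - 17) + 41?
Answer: 341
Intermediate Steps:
-10*(-13 - 17) + 41 = -10*(-30) + 41 = 300 + 41 = 341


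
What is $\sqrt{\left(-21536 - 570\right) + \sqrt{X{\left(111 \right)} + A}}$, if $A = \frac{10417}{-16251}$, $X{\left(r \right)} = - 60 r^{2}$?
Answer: $\frac{\sqrt{-5838084092106 + 16251 i \sqrt{195235039725927}}}{16251} \approx 2.8909 + 148.71 i$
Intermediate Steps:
$A = - \frac{10417}{16251}$ ($A = 10417 \left(- \frac{1}{16251}\right) = - \frac{10417}{16251} \approx -0.64101$)
$\sqrt{\left(-21536 - 570\right) + \sqrt{X{\left(111 \right)} + A}} = \sqrt{\left(-21536 - 570\right) + \sqrt{- 60 \cdot 111^{2} - \frac{10417}{16251}}} = \sqrt{-22106 + \sqrt{\left(-60\right) 12321 - \frac{10417}{16251}}} = \sqrt{-22106 + \sqrt{-739260 - \frac{10417}{16251}}} = \sqrt{-22106 + \sqrt{- \frac{12013724677}{16251}}} = \sqrt{-22106 + \frac{i \sqrt{195235039725927}}{16251}}$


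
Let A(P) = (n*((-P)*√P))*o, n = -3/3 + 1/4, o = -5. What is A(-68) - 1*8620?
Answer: -8620 + 510*I*√17 ≈ -8620.0 + 2102.8*I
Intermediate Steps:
n = -¾ (n = -3*⅓ + 1*(¼) = -1 + ¼ = -¾ ≈ -0.75000)
A(P) = -15*P^(3/2)/4 (A(P) = -3*(-P)*√P/4*(-5) = -(-3)*P^(3/2)/4*(-5) = (3*P^(3/2)/4)*(-5) = -15*P^(3/2)/4)
A(-68) - 1*8620 = -(-510)*I*√17 - 1*8620 = -(-510)*I*√17 - 8620 = 510*I*√17 - 8620 = -8620 + 510*I*√17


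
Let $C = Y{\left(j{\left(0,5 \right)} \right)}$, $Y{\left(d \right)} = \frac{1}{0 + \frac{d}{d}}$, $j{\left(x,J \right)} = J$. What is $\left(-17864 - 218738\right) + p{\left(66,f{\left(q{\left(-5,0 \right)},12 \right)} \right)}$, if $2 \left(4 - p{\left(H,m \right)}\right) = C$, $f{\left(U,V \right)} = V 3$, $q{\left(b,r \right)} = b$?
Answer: $- \frac{473197}{2} \approx -2.366 \cdot 10^{5}$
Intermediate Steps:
$Y{\left(d \right)} = 1$ ($Y{\left(d \right)} = \frac{1}{0 + 1} = 1^{-1} = 1$)
$f{\left(U,V \right)} = 3 V$
$C = 1$
$p{\left(H,m \right)} = \frac{7}{2}$ ($p{\left(H,m \right)} = 4 - \frac{1}{2} = \frac{7}{2}$)
$\left(-17864 - 218738\right) + p{\left(66,f{\left(q{\left(-5,0 \right)},12 \right)} \right)} = \left(-17864 - 218738\right) + \frac{7}{2} = -236602 + \frac{7}{2} = - \frac{473197}{2}$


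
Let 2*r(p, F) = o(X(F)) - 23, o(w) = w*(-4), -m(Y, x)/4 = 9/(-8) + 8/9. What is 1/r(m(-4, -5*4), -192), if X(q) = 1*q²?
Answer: -2/147479 ≈ -1.3561e-5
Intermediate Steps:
X(q) = q²
m(Y, x) = 17/18 (m(Y, x) = -4*(9/(-8) + 8/9) = -4*(9*(-⅛) + 8*(⅑)) = -4*(-9/8 + 8/9) = -4*(-17/72) = 17/18)
o(w) = -4*w
r(p, F) = -23/2 - 2*F² (r(p, F) = (-4*F² - 23)/2 = (-23 - 4*F²)/2 = -23/2 - 2*F²)
1/r(m(-4, -5*4), -192) = 1/(-23/2 - 2*(-192)²) = 1/(-23/2 - 2*36864) = 1/(-23/2 - 73728) = 1/(-147479/2) = -2/147479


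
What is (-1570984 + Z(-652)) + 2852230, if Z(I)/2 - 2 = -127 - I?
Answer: 1282300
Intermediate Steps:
Z(I) = -250 - 2*I (Z(I) = 4 + 2*(-127 - I) = 4 + (-254 - 2*I) = -250 - 2*I)
(-1570984 + Z(-652)) + 2852230 = (-1570984 + (-250 - 2*(-652))) + 2852230 = (-1570984 + (-250 + 1304)) + 2852230 = (-1570984 + 1054) + 2852230 = -1569930 + 2852230 = 1282300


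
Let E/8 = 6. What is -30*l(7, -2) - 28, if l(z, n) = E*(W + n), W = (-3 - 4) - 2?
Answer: 15812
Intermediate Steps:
E = 48 (E = 8*6 = 48)
W = -9 (W = -7 - 2 = -9)
l(z, n) = -432 + 48*n (l(z, n) = 48*(-9 + n) = -432 + 48*n)
-30*l(7, -2) - 28 = -30*(-432 + 48*(-2)) - 28 = -30*(-432 - 96) - 28 = -30*(-528) - 28 = 15840 - 28 = 15812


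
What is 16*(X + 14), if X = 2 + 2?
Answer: 288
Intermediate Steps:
X = 4
16*(X + 14) = 16*(4 + 14) = 16*18 = 288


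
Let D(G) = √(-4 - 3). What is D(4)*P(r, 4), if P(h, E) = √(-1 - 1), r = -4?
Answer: -√14 ≈ -3.7417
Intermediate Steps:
D(G) = I*√7 (D(G) = √(-7) = I*√7)
P(h, E) = I*√2 (P(h, E) = √(-2) = I*√2)
D(4)*P(r, 4) = (I*√7)*(I*√2) = -√14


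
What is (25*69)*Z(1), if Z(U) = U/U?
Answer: 1725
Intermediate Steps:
Z(U) = 1
(25*69)*Z(1) = (25*69)*1 = 1725*1 = 1725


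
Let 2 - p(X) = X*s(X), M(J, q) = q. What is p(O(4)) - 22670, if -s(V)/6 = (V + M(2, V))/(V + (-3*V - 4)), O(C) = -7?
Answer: -113046/5 ≈ -22609.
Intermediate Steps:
s(V) = -12*V/(-4 - 2*V) (s(V) = -6*(V + V)/(V + (-3*V - 4)) = -6*2*V/(V + (-4 - 3*V)) = -6*2*V/(-4 - 2*V) = -12*V/(-4 - 2*V))
p(X) = 2 - 6*X²/(2 + X) (p(X) = 2 - X*6*X/(2 + X) = 2 - 6*X²/(2 + X))
p(O(4)) - 22670 = 2*(2 - 7 - 3*(-7)²)/(2 - 7) - 22670 = 2*(2 - 7 - 3*49)/(-5) - 22670 = 2*(-⅕)*(2 - 7 - 147) - 22670 = 2*(-⅕)*(-152) - 22670 = 304/5 - 22670 = -113046/5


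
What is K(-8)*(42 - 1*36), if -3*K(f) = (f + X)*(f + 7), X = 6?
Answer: -4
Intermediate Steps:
K(f) = -(6 + f)*(7 + f)/3 (K(f) = -(f + 6)*(f + 7)/3 = -(6 + f)*(7 + f)/3)
K(-8)*(42 - 1*36) = (-14 - 13/3*(-8) - ⅓*(-8)²)*(42 - 1*36) = (-14 + 104/3 - ⅓*64)*(42 - 36) = (-14 + 104/3 - 64/3)*6 = -⅔*6 = -4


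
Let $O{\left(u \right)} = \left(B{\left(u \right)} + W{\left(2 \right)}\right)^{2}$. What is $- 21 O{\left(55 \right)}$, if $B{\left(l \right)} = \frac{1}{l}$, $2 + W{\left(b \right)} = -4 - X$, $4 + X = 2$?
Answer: $- \frac{1007181}{3025} \approx -332.95$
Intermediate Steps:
$X = -2$ ($X = -4 + 2 = -2$)
$W{\left(b \right)} = -4$ ($W{\left(b \right)} = -2 - 2 = -4$)
$O{\left(u \right)} = \left(-4 + \frac{1}{u}\right)^{2}$ ($O{\left(u \right)} = \left(\frac{1}{u} - 4\right)^{2} = \left(-4 + \frac{1}{u}\right)^{2}$)
$- 21 O{\left(55 \right)} = - 21 \frac{\left(-1 + 4 \cdot 55\right)^{2}}{3025} = - 21 \frac{\left(-1 + 220\right)^{2}}{3025} = - 21 \frac{219^{2}}{3025} = - 21 \cdot \frac{1}{3025} \cdot 47961 = \left(-21\right) \frac{47961}{3025} = - \frac{1007181}{3025}$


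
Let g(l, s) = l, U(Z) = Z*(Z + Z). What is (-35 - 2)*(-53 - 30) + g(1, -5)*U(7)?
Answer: 3169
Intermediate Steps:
U(Z) = 2*Z**2 (U(Z) = Z*(2*Z) = 2*Z**2)
(-35 - 2)*(-53 - 30) + g(1, -5)*U(7) = (-35 - 2)*(-53 - 30) + 1*(2*7**2) = -37*(-83) + 1*(2*49) = 3071 + 1*98 = 3071 + 98 = 3169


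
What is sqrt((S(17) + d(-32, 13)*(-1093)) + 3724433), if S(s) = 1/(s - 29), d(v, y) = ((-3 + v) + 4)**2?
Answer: sqrt(96266157)/6 ≈ 1635.3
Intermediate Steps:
d(v, y) = (1 + v)**2
S(s) = 1/(-29 + s)
sqrt((S(17) + d(-32, 13)*(-1093)) + 3724433) = sqrt((1/(-29 + 17) + (1 - 32)**2*(-1093)) + 3724433) = sqrt((1/(-12) + (-31)**2*(-1093)) + 3724433) = sqrt((-1/12 + 961*(-1093)) + 3724433) = sqrt((-1/12 - 1050373) + 3724433) = sqrt(-12604477/12 + 3724433) = sqrt(32088719/12) = sqrt(96266157)/6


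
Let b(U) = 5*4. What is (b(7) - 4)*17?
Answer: 272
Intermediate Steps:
b(U) = 20
(b(7) - 4)*17 = (20 - 4)*17 = 16*17 = 272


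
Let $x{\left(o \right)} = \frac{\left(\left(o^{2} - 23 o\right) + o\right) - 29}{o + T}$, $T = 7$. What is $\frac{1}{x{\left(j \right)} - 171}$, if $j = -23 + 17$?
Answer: $- \frac{1}{32} \approx -0.03125$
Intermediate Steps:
$j = -6$
$x{\left(o \right)} = \frac{-29 + o^{2} - 22 o}{7 + o}$ ($x{\left(o \right)} = \frac{\left(\left(o^{2} - 23 o\right) + o\right) - 29}{o + 7} = \frac{\left(o^{2} - 22 o\right) - 29}{7 + o} = \frac{-29 + o^{2} - 22 o}{7 + o}$)
$\frac{1}{x{\left(j \right)} - 171} = \frac{1}{\frac{-29 + \left(-6\right)^{2} - -132}{7 - 6} - 171} = \frac{1}{\frac{-29 + 36 + 132}{1} - 171} = \frac{1}{1 \cdot 139 - 171} = \frac{1}{139 - 171} = \frac{1}{-32} = - \frac{1}{32}$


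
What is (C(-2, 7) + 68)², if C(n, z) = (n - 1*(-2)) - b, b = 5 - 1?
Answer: 4096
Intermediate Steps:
b = 4
C(n, z) = -2 + n (C(n, z) = (n - 1*(-2)) - 1*4 = (n + 2) - 4 = (2 + n) - 4 = -2 + n)
(C(-2, 7) + 68)² = ((-2 - 2) + 68)² = (-4 + 68)² = 64² = 4096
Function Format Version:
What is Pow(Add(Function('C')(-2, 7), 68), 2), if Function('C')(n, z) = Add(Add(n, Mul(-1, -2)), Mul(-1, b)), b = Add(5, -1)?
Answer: 4096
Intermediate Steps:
b = 4
Function('C')(n, z) = Add(-2, n) (Function('C')(n, z) = Add(Add(n, Mul(-1, -2)), Mul(-1, 4)) = Add(Add(n, 2), -4) = Add(Add(2, n), -4) = Add(-2, n))
Pow(Add(Function('C')(-2, 7), 68), 2) = Pow(Add(Add(-2, -2), 68), 2) = Pow(Add(-4, 68), 2) = Pow(64, 2) = 4096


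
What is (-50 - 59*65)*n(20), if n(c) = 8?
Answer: -31080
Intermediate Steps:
(-50 - 59*65)*n(20) = (-50 - 59*65)*8 = (-50 - 3835)*8 = -3885*8 = -31080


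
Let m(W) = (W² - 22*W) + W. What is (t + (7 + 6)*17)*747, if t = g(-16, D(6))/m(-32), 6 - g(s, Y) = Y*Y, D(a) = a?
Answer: 139982571/848 ≈ 1.6507e+5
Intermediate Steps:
m(W) = W² - 21*W
g(s, Y) = 6 - Y² (g(s, Y) = 6 - Y*Y = 6 - Y²)
t = -15/848 (t = (6 - 1*6²)/((-32*(-21 - 32))) = (6 - 1*36)/((-32*(-53))) = (6 - 36)/1696 = -30*1/1696 = -15/848 ≈ -0.017689)
(t + (7 + 6)*17)*747 = (-15/848 + (7 + 6)*17)*747 = (-15/848 + 13*17)*747 = (-15/848 + 221)*747 = (187393/848)*747 = 139982571/848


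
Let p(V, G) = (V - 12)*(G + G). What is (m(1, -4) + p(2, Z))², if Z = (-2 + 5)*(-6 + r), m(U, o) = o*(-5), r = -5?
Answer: 462400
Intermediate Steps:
m(U, o) = -5*o
Z = -33 (Z = (-2 + 5)*(-6 - 5) = 3*(-11) = -33)
p(V, G) = 2*G*(-12 + V) (p(V, G) = (-12 + V)*(2*G) = 2*G*(-12 + V))
(m(1, -4) + p(2, Z))² = (-5*(-4) + 2*(-33)*(-12 + 2))² = (20 + 2*(-33)*(-10))² = (20 + 660)² = 680² = 462400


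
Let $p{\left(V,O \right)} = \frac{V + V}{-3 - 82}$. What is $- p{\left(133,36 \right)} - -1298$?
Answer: $\frac{110596}{85} \approx 1301.1$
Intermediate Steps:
$p{\left(V,O \right)} = - \frac{2 V}{85}$ ($p{\left(V,O \right)} = \frac{2 V}{-85} = 2 V \left(- \frac{1}{85}\right) = - \frac{2 V}{85}$)
$- p{\left(133,36 \right)} - -1298 = - \frac{\left(-2\right) 133}{85} - -1298 = \left(-1\right) \left(- \frac{266}{85}\right) + 1298 = \frac{266}{85} + 1298 = \frac{110596}{85}$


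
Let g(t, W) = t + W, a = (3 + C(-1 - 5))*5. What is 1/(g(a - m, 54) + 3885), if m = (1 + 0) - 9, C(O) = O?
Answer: 1/3932 ≈ 0.00025432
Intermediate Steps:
m = -8 (m = 1 - 9 = -8)
a = -15 (a = (3 + (-1 - 5))*5 = (3 - 6)*5 = -3*5 = -15)
g(t, W) = W + t
1/(g(a - m, 54) + 3885) = 1/((54 + (-15 - 1*(-8))) + 3885) = 1/((54 + (-15 + 8)) + 3885) = 1/((54 - 7) + 3885) = 1/(47 + 3885) = 1/3932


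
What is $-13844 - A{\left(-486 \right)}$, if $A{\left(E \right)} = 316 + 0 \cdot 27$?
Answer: $-14160$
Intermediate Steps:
$A{\left(E \right)} = 316$ ($A{\left(E \right)} = 316 + 0 = 316$)
$-13844 - A{\left(-486 \right)} = -13844 - 316 = -14160$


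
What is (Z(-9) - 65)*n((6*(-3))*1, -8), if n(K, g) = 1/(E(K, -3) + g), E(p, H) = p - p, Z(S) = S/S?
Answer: 8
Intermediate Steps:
Z(S) = 1
E(p, H) = 0
n(K, g) = 1/g (n(K, g) = 1/(0 + g) = 1/g)
(Z(-9) - 65)*n((6*(-3))*1, -8) = (1 - 65)/(-8) = -64*(-⅛) = 8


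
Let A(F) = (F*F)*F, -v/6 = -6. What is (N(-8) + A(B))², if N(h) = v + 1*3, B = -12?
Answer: 2852721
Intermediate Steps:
v = 36 (v = -6*(-6) = 36)
N(h) = 39 (N(h) = 36 + 1*3 = 36 + 3 = 39)
A(F) = F³ (A(F) = F²*F = F³)
(N(-8) + A(B))² = (39 + (-12)³)² = (39 - 1728)² = (-1689)² = 2852721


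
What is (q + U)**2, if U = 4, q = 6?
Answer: 100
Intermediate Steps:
(q + U)**2 = (6 + 4)**2 = 10**2 = 100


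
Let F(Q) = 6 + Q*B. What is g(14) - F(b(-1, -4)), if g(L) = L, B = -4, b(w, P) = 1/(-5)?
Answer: 36/5 ≈ 7.2000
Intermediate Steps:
b(w, P) = -⅕
F(Q) = 6 - 4*Q (F(Q) = 6 + Q*(-4) = 6 - 4*Q)
g(14) - F(b(-1, -4)) = 14 - (6 - 4*(-⅕)) = 14 - (6 + ⅘) = 14 - 1*34/5 = 14 - 34/5 = 36/5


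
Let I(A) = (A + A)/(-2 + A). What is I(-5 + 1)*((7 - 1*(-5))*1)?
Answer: 16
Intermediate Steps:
I(A) = 2*A/(-2 + A) (I(A) = (2*A)/(-2 + A) = 2*A/(-2 + A))
I(-5 + 1)*((7 - 1*(-5))*1) = (2*(-5 + 1)/(-2 + (-5 + 1)))*((7 - 1*(-5))*1) = (2*(-4)/(-2 - 4))*((7 + 5)*1) = (2*(-4)/(-6))*(12*1) = (2*(-4)*(-1/6))*12 = (4/3)*12 = 16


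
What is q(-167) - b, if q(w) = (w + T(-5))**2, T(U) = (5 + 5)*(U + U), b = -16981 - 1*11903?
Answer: 100173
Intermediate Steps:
b = -28884 (b = -16981 - 11903 = -28884)
T(U) = 20*U (T(U) = 10*(2*U) = 20*U)
q(w) = (-100 + w)**2 (q(w) = (w + 20*(-5))**2 = (w - 100)**2 = (-100 + w)**2)
q(-167) - b = (-100 - 167)**2 - 1*(-28884) = (-267)**2 + 28884 = 71289 + 28884 = 100173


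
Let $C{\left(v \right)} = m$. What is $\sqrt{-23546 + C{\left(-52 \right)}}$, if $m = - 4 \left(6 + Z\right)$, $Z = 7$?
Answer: $3 i \sqrt{2622} \approx 153.62 i$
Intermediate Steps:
$m = -52$ ($m = - 4 \left(6 + 7\right) = \left(-4\right) 13 = -52$)
$C{\left(v \right)} = -52$
$\sqrt{-23546 + C{\left(-52 \right)}} = \sqrt{-23546 - 52} = \sqrt{-23598} = 3 i \sqrt{2622}$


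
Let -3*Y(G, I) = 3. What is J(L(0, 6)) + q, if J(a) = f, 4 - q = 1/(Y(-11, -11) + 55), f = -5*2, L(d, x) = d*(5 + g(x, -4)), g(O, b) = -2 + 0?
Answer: -325/54 ≈ -6.0185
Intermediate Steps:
Y(G, I) = -1 (Y(G, I) = -⅓*3 = -1)
g(O, b) = -2
L(d, x) = 3*d (L(d, x) = d*(5 - 2) = d*3 = 3*d)
f = -10 (f = -1*10 = -10)
q = 215/54 (q = 4 - 1/(-1 + 55) = 4 - 1/54 = 215/54 ≈ 3.9815)
J(a) = -10
J(L(0, 6)) + q = -10 + 215/54 = -325/54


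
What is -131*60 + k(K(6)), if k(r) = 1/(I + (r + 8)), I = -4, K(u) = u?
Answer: -78599/10 ≈ -7859.9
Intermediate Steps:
k(r) = 1/(4 + r) (k(r) = 1/(-4 + (r + 8)) = 1/(-4 + (8 + r)) = 1/(4 + r))
-131*60 + k(K(6)) = -131*60 + 1/(4 + 6) = -7860 + 1/10 = -7860 + ⅒ = -78599/10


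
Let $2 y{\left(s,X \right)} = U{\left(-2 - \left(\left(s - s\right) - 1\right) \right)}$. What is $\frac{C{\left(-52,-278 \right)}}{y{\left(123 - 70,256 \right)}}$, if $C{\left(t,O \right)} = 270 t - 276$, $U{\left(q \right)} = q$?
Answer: $28632$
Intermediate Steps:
$C{\left(t,O \right)} = -276 + 270 t$
$y{\left(s,X \right)} = - \frac{1}{2}$ ($y{\left(s,X \right)} = \frac{-2 - \left(\left(s - s\right) - 1\right)}{2} = \frac{-2 - \left(0 - 1\right)}{2} = \frac{-2 - -1}{2} = \frac{-2 + 1}{2} = \frac{1}{2} \left(-1\right) = - \frac{1}{2}$)
$\frac{C{\left(-52,-278 \right)}}{y{\left(123 - 70,256 \right)}} = \frac{-276 + 270 \left(-52\right)}{- \frac{1}{2}} = \left(-276 - 14040\right) \left(-2\right) = \left(-14316\right) \left(-2\right) = 28632$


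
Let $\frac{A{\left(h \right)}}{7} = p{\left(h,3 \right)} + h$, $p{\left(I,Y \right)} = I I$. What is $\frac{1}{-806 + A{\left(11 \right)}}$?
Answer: $\frac{1}{118} \approx 0.0084746$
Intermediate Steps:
$p{\left(I,Y \right)} = I^{2}$
$A{\left(h \right)} = 7 h + 7 h^{2}$ ($A{\left(h \right)} = 7 \left(h^{2} + h\right) = 7 \left(h + h^{2}\right) = 7 h + 7 h^{2}$)
$\frac{1}{-806 + A{\left(11 \right)}} = \frac{1}{-806 + 7 \cdot 11 \left(1 + 11\right)} = \frac{1}{-806 + 7 \cdot 11 \cdot 12} = \frac{1}{-806 + 924} = \frac{1}{118}$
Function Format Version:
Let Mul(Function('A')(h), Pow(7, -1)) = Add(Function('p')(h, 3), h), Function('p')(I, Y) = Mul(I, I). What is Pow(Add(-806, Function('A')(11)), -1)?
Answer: Rational(1, 118) ≈ 0.0084746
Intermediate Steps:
Function('p')(I, Y) = Pow(I, 2)
Function('A')(h) = Add(Mul(7, h), Mul(7, Pow(h, 2))) (Function('A')(h) = Mul(7, Add(Pow(h, 2), h)) = Mul(7, Add(h, Pow(h, 2))) = Add(Mul(7, h), Mul(7, Pow(h, 2))))
Pow(Add(-806, Function('A')(11)), -1) = Pow(Add(-806, Mul(7, 11, Add(1, 11))), -1) = Pow(Add(-806, Mul(7, 11, 12)), -1) = Pow(Add(-806, 924), -1) = Pow(118, -1) = Rational(1, 118)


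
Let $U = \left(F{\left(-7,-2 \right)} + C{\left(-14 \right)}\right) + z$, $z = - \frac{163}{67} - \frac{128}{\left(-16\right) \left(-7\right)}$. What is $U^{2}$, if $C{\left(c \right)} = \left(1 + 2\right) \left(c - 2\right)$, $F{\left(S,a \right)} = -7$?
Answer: $\frac{754710784}{219961} \approx 3431.1$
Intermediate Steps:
$z = - \frac{1677}{469}$ ($z = \left(-163\right) \frac{1}{67} - \frac{128}{112} = - \frac{163}{67} - \frac{8}{7} = - \frac{1677}{469} \approx -3.5757$)
$C{\left(c \right)} = -6 + 3 c$ ($C{\left(c \right)} = 3 \left(-2 + c\right) = -6 + 3 c$)
$U = - \frac{27472}{469}$ ($U = \left(-7 + \left(-6 + 3 \left(-14\right)\right)\right) - \frac{1677}{469} = \left(-7 - 48\right) - \frac{1677}{469} = -55 - \frac{1677}{469} = - \frac{27472}{469} \approx -58.576$)
$U^{2} = \left(- \frac{27472}{469}\right)^{2} = \frac{754710784}{219961}$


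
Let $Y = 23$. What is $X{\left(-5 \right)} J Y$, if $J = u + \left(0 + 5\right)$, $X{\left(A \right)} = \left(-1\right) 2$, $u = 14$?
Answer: $-874$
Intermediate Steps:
$X{\left(A \right)} = -2$
$J = 19$ ($J = 14 + \left(0 + 5\right) = 14 + 5 = 19$)
$X{\left(-5 \right)} J Y = \left(-2\right) 19 \cdot 23 = \left(-38\right) 23 = -874$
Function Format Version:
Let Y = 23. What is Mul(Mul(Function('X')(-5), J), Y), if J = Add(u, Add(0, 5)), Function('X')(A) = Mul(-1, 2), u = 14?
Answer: -874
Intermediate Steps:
Function('X')(A) = -2
J = 19 (J = Add(14, Add(0, 5)) = Add(14, 5) = 19)
Mul(Mul(Function('X')(-5), J), Y) = Mul(Mul(-2, 19), 23) = Mul(-38, 23) = -874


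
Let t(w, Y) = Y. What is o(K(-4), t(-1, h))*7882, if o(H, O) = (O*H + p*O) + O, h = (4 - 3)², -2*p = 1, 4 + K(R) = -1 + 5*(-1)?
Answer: -74879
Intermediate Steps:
K(R) = -10 (K(R) = -4 + (-1 + 5*(-1)) = -4 + (-1 - 5) = -4 - 6 = -10)
p = -½ (p = -½*1 = -½ ≈ -0.50000)
h = 1 (h = 1² = 1)
o(H, O) = O/2 + H*O (o(H, O) = (O*H - O/2) + O = (H*O - O/2) + O = (-O/2 + H*O) + O = O/2 + H*O)
o(K(-4), t(-1, h))*7882 = (1*(½ - 10))*7882 = (1*(-19/2))*7882 = -19/2*7882 = -74879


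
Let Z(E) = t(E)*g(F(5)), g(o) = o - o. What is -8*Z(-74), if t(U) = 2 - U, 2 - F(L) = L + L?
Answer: 0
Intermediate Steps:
F(L) = 2 - 2*L (F(L) = 2 - (L + L) = 2 - 2*L)
g(o) = 0
Z(E) = 0 (Z(E) = (2 - E)*0 = 0)
-8*Z(-74) = -8*0 = 0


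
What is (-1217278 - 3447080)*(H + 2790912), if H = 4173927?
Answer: -32486502508362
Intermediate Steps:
(-1217278 - 3447080)*(H + 2790912) = (-1217278 - 3447080)*(4173927 + 2790912) = -4664358*6964839 = -32486502508362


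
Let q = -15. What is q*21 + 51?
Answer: -264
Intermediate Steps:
q*21 + 51 = -15*21 + 51 = -315 + 51 = -264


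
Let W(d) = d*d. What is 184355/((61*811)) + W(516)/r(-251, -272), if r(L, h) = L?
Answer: -13125677471/12417221 ≈ -1057.1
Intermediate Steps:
W(d) = d**2
184355/((61*811)) + W(516)/r(-251, -272) = 184355/((61*811)) + 516**2/(-251) = 184355/49471 + 266256*(-1/251) = 184355*(1/49471) - 266256/251 = 184355/49471 - 266256/251 = -13125677471/12417221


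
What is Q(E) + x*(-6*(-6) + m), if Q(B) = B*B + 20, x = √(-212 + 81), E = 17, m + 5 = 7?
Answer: 309 + 38*I*√131 ≈ 309.0 + 434.93*I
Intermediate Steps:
m = 2 (m = -5 + 7 = 2)
x = I*√131 (x = √(-131) = I*√131 ≈ 11.446*I)
Q(B) = 20 + B² (Q(B) = B² + 20 = 20 + B²)
Q(E) + x*(-6*(-6) + m) = (20 + 17²) + (I*√131)*(-6*(-6) + 2) = (20 + 289) + (I*√131)*(36 + 2) = 309 + (I*√131)*38 = 309 + 38*I*√131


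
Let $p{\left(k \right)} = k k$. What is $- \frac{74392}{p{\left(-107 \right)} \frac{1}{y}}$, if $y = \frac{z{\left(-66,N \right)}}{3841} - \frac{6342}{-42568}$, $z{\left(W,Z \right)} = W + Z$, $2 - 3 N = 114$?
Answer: $- \frac{32755883942}{41293096851} \approx -0.79325$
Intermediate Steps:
$N = - \frac{112}{3}$ ($N = \frac{2}{3} - 38 = - \frac{112}{3} \approx -37.333$)
$p{\left(k \right)} = k^{2}$
$y = \frac{29941393}{245255532}$ ($y = \frac{-66 - \frac{112}{3}}{3841} - \frac{6342}{-42568} = \left(- \frac{310}{3}\right) \frac{1}{3841} - - \frac{3171}{21284} = - \frac{310}{11523} + \frac{3171}{21284} = \frac{29941393}{245255532} \approx 0.12208$)
$- \frac{74392}{p{\left(-107 \right)} \frac{1}{y}} = - \frac{74392}{\left(-107\right)^{2} \frac{1}{\frac{29941393}{245255532}}} = - \frac{74392}{11449 \cdot \frac{245255532}{29941393}} = - \frac{74392}{\frac{2807930585868}{29941393}} = \left(-74392\right) \frac{29941393}{2807930585868} = - \frac{32755883942}{41293096851}$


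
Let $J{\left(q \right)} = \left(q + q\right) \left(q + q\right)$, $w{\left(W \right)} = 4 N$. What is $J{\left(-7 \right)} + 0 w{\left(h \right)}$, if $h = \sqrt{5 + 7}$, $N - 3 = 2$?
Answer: $196$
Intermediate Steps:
$N = 5$ ($N = 3 + 2 = 5$)
$h = 2 \sqrt{3}$ ($h = \sqrt{12} = 2 \sqrt{3} \approx 3.4641$)
$w{\left(W \right)} = 20$ ($w{\left(W \right)} = 4 \cdot 5 = 20$)
$J{\left(q \right)} = 4 q^{2}$ ($J{\left(q \right)} = 2 q 2 q = 4 q^{2}$)
$J{\left(-7 \right)} + 0 w{\left(h \right)} = 4 \left(-7\right)^{2} + 0 \cdot 20 = 4 \cdot 49 + 0 = 196 + 0 = 196$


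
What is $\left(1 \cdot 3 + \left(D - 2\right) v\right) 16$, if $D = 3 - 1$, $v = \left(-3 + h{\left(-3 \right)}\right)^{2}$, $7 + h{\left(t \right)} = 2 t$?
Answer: $48$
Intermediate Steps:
$h{\left(t \right)} = -7 + 2 t$
$v = 256$ ($v = \left(-3 + \left(-7 + 2 \left(-3\right)\right)\right)^{2} = \left(-3 - 13\right)^{2} = \left(-16\right)^{2} = 256$)
$D = 2$
$\left(1 \cdot 3 + \left(D - 2\right) v\right) 16 = \left(1 \cdot 3 + \left(2 - 2\right) 256\right) 16 = \left(3 + 0 \cdot 256\right) 16 = \left(3 + 0\right) 16 = 3 \cdot 16 = 48$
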